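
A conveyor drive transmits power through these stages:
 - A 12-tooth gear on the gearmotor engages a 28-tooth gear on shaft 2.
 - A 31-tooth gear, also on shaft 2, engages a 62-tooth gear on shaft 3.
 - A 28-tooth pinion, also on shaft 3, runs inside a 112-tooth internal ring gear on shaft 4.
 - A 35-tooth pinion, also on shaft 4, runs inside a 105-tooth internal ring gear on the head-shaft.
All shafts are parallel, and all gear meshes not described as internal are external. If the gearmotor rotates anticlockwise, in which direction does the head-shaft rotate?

anticlockwise

the gearmotor → shaft 2: external mesh, 1 reversal → CW.
shaft 2 → shaft 3: external mesh, 1 reversal → CCW.
shaft 3 → shaft 4: internal mesh, same direction → CCW.
shaft 4 → the head-shaft: internal mesh, same direction → CCW.
2 reversals in total — an even number — so the head-shaft turns the same way as the gearmotor.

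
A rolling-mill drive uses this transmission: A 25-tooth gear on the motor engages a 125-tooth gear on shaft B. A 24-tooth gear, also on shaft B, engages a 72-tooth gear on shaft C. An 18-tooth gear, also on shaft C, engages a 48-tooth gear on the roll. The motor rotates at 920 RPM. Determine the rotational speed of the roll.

23 RPM

Gear mesh: ratio = 125/25 = 5, so shaft B turns at 920 / 5 = 184 RPM.
Gear mesh: ratio = 72/24 = 3, so shaft C turns at 184 / 3 = 61.333 RPM.
Gear mesh: ratio = 48/18 = 2.6667, so the roll turns at 61.333 / 2.6667 = 23 RPM.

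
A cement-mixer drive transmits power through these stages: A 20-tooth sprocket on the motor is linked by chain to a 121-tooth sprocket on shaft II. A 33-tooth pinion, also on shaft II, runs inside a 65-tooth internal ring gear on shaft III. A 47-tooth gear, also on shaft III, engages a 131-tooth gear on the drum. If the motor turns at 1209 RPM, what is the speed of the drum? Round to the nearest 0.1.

chain 121/20 = 6.05 → 1209/6.05 = 199.83 RPM
internal gear 65/33 = 1.9697 → 199.83/1.9697 = 101.45 RPM
gear mesh 131/47 = 2.7872 → 101.45/2.7872 = 36.4 RPM

36.4 RPM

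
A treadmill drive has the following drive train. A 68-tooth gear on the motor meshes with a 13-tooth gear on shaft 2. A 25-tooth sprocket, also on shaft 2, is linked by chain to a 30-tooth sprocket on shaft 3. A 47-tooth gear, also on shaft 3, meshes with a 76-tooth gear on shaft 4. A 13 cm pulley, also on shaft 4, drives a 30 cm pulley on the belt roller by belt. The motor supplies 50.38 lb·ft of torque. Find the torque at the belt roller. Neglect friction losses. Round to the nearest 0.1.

43.1 lb·ft

gear mesh 13/68 = 0.19118 → τ = 50.38·0.19118 = 9.6315 lb·ft
chain 30/25 = 1.2 → τ = 9.6315·1.2 = 11.558 lb·ft
gear mesh 76/47 = 1.617 → τ = 11.558·1.617 = 18.689 lb·ft
belt 30/13 = 2.3077 → τ = 18.689·2.3077 = 43.129 lb·ft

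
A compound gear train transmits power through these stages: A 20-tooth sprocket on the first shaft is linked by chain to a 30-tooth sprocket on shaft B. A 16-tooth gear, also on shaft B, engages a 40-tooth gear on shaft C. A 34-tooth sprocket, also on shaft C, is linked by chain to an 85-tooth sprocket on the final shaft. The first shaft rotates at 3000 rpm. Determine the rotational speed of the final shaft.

320 rpm

chain 30/20 = 1.5 → 3000/1.5 = 2000 rpm
gear mesh 40/16 = 2.5 → 2000/2.5 = 800 rpm
chain 85/34 = 2.5 → 800/2.5 = 320 rpm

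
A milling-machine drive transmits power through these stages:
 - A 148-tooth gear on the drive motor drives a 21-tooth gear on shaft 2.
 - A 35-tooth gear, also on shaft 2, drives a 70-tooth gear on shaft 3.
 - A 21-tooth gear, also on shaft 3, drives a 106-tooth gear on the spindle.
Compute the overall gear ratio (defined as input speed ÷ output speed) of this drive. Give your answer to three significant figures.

1.43

Each stage contributes driven/driver: gear mesh 21/148 = 0.14189, gear mesh 70/35 = 2, gear mesh 106/21 = 5.0476.
Overall: 0.14189 × 2 × 5.0476 = 1.4324.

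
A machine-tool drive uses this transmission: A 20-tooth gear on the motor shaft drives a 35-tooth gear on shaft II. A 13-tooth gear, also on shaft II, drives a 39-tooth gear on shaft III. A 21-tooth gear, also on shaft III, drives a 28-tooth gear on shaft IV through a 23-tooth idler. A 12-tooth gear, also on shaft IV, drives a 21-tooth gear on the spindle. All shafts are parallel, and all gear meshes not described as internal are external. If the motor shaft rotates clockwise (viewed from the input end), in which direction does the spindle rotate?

the motor shaft → shaft II: external mesh, 1 reversal → CCW.
shaft II → shaft III: external mesh, 1 reversal → CW.
shaft III → shaft IV: driver → idler → driven is 2 external meshes, 2 reversals → CW.
shaft IV → the spindle: external mesh, 1 reversal → CCW.
5 reversals in total — an odd number — so the spindle turns opposite to the motor shaft.

anticlockwise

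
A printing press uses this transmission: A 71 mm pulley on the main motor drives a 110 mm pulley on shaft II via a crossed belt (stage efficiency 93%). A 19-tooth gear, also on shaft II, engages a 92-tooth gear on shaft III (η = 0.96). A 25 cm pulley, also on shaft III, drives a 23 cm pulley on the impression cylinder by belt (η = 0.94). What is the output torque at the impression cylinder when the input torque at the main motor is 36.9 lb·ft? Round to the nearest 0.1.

213.7 lb·ft

belt 110/71 = 1.5493 → τ = 36.9·1.5493·0.93 = 53.167 lb·ft
gear mesh 92/19 = 4.8421 → τ = 53.167·4.8421·0.96 = 247.14 lb·ft
belt 23/25 = 0.92 → τ = 247.14·0.92·0.94 = 213.73 lb·ft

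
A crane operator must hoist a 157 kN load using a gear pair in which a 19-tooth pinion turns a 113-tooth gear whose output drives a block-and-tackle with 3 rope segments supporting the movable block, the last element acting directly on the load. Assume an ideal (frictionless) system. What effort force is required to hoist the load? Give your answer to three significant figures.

Gear pair MA = 113/19 = 5.9474.
Block-and-tackle MA = number of supporting rope parts = 3.
Combined ideal MA = 5.9474 × 3 = 17.842.
Effort = load / MA = 157 / 17.842 = 8.7994 kN.

8.80 kN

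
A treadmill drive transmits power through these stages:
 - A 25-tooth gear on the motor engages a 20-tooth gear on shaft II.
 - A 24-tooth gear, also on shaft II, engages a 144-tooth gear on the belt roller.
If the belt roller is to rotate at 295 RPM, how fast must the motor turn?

Overall ratio R = 0.8 × 6 = 4.8.
Required input speed = output speed × R = 295 × 4.8 = 1416 RPM.

1416 RPM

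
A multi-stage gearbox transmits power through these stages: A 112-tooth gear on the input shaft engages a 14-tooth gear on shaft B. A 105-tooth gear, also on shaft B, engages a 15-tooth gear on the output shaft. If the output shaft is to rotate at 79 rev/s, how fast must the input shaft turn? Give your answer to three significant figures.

1.41 rev/s

Overall ratio R = 0.125 × 0.14286 = 0.017857.
Required input speed = output speed × R = 79 × 0.017857 = 1.4107 rev/s.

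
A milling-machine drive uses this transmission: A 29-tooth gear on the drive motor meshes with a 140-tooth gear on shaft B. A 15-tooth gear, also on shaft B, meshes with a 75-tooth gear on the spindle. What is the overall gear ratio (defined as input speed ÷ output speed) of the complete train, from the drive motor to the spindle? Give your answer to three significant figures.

Each stage contributes driven/driver: gear mesh 140/29 = 4.8276, gear mesh 75/15 = 5.
Overall: 4.8276 × 5 = 24.138.

24.1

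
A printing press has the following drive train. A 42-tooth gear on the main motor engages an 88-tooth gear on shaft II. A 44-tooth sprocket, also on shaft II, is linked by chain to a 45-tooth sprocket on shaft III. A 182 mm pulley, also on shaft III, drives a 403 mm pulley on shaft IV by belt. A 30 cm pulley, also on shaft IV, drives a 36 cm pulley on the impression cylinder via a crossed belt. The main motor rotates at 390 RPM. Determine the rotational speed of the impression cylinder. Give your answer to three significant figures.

68.5 RPM

Gear mesh: ratio = 88/42 = 2.0952, so shaft II turns at 390 / 2.0952 = 186.14 RPM.
Chain: ratio = 45/44 = 1.0227, so shaft III turns at 186.14 / 1.0227 = 182 RPM.
Belt: ratio = 403/182 = 2.2143, so shaft IV turns at 182 / 2.2143 = 82.194 RPM.
Belt: ratio = 36/30 = 1.2, so the impression cylinder turns at 82.194 / 1.2 = 68.495 RPM.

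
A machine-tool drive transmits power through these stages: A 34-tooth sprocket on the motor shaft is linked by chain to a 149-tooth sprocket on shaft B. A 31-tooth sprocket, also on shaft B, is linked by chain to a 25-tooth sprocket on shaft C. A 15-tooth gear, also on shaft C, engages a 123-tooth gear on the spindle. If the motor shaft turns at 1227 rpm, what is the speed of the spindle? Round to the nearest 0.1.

Chain: ratio = 149/34 = 4.3824, so shaft B turns at 1227 / 4.3824 = 279.99 rpm.
Chain: ratio = 25/31 = 0.80645, so shaft C turns at 279.99 / 0.80645 = 347.18 rpm.
Gear mesh: ratio = 123/15 = 8.2, so the spindle turns at 347.18 / 8.2 = 42.339 rpm.

42.3 rpm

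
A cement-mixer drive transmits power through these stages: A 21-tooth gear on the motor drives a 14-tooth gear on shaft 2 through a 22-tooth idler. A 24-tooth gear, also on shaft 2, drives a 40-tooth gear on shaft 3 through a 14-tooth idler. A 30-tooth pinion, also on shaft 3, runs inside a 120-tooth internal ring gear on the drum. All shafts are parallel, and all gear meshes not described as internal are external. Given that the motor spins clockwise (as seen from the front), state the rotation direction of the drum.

clockwise

the motor → shaft 2: driver → idler → driven is 2 external meshes, 2 reversals → CW.
shaft 2 → shaft 3: driver → idler → driven is 2 external meshes, 2 reversals → CW.
shaft 3 → the drum: internal mesh, same direction → CW.
4 reversals in total — an even number — so the drum turns the same way as the motor.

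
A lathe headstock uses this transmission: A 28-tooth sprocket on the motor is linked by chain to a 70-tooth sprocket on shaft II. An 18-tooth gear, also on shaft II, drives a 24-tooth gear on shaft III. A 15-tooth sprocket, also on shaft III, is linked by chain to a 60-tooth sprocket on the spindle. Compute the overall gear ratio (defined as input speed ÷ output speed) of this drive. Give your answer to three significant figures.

13.3

Each stage contributes driven/driver: chain 70/28 = 2.5, gear mesh 24/18 = 1.3333, chain 60/15 = 4.
Overall: 2.5 × 1.3333 × 4 = 13.333.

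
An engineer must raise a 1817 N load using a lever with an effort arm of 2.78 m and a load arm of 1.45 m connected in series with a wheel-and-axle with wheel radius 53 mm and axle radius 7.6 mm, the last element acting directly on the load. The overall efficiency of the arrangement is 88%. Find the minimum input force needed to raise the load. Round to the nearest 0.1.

Lever MA = effort arm / load arm = 2.78/1.45 = 1.9172.
Wheel-and-axle MA = R/r = 53/7.6 = 6.9737.
Combined ideal MA = 1.9172 × 6.9737 = 13.37.
Actual MA = 13.37 × 0.88 = 11.766.
Effort = load / actual MA = 1817 / 11.766 = 154.43 N.

154.4 N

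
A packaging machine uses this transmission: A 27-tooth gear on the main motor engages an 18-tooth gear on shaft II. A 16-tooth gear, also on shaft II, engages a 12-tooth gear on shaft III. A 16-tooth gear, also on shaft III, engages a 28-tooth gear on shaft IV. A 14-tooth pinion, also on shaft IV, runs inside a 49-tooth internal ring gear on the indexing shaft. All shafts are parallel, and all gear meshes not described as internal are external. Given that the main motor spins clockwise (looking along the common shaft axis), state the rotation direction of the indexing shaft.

anticlockwise

the main motor → shaft II: external mesh, 1 reversal → CCW.
shaft II → shaft III: external mesh, 1 reversal → CW.
shaft III → shaft IV: external mesh, 1 reversal → CCW.
shaft IV → the indexing shaft: internal mesh, same direction → CCW.
3 reversals in total — an odd number — so the indexing shaft turns opposite to the main motor.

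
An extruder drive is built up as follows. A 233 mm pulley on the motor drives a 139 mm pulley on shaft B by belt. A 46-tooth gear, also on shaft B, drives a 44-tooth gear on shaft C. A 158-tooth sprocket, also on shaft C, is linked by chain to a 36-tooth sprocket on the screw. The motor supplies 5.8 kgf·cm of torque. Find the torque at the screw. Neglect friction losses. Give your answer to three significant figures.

0.754 kgf·cm

After the belt (139/233): 5.8 × 0.59657 = 3.4601 kgf·cm
After the gear mesh (44/46): 3.4601 × 0.95652 = 3.3096 kgf·cm
After the chain (36/158): 3.3096 × 0.22785 = 0.7541 kgf·cm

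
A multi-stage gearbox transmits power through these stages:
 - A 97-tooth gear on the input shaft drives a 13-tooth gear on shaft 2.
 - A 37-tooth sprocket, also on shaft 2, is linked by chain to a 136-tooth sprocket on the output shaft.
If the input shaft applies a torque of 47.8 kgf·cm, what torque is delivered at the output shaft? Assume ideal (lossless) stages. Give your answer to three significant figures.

23.5 kgf·cm

After the gear mesh (13/97): 47.8 × 0.13402 = 6.4062 kgf·cm
After the chain (136/37): 6.4062 × 3.6757 = 23.547 kgf·cm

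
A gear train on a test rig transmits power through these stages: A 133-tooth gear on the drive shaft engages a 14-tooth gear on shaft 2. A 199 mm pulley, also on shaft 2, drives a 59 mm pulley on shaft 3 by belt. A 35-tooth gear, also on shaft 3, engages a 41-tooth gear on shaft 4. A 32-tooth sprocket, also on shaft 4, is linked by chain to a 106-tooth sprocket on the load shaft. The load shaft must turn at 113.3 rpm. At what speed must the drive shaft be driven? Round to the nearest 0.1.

Overall ratio R = 0.10526 × 0.29648 × 1.1714 × 3.3125 = 0.1211.
Required input speed = output speed × R = 113.3 × 0.1211 = 13.721 rpm.

13.7 rpm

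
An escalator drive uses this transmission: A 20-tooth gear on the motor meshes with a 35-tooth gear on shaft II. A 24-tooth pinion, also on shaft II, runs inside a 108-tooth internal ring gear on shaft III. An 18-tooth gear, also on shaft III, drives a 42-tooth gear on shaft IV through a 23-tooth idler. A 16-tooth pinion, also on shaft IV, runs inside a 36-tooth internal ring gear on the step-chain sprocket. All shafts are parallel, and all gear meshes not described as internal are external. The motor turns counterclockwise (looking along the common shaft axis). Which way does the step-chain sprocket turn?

the motor → shaft II: external mesh, 1 reversal → CW.
shaft II → shaft III: internal mesh, same direction → CW.
shaft III → shaft IV: driver → idler → driven is 2 external meshes, 2 reversals → CW.
shaft IV → the step-chain sprocket: internal mesh, same direction → CW.
3 reversals in total — an odd number — so the step-chain sprocket turns opposite to the motor.

clockwise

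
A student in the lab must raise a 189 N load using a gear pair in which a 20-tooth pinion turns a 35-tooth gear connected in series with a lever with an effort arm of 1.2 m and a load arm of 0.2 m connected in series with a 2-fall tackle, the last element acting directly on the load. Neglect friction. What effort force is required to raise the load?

Gear pair MA = 35/20 = 1.75.
Lever MA = effort arm / load arm = 1.2/0.2 = 6.
Block-and-tackle MA = number of supporting rope parts = 2.
Combined ideal MA = 1.75 × 6 × 2 = 21.
Effort = load / MA = 189 / 21 = 9 N.

9 N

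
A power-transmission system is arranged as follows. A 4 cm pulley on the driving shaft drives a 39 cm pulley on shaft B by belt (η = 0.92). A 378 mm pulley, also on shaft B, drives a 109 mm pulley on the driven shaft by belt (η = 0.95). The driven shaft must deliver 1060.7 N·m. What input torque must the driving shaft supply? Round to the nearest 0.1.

431.7 N·m

Overall ratio R = 9.75 × 0.28836 = 2.8115; overall efficiency η = 0.92 × 0.95 = 0.8740.
Input torque = output torque / (R × η) = 1060.7 / (2.8115 × 0.8740) = 431.66 N·m.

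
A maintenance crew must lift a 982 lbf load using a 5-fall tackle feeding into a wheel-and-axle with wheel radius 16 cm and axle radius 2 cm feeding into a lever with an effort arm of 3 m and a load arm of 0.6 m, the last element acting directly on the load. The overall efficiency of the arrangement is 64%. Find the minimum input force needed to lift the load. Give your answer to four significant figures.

Block-and-tackle MA = number of supporting rope parts = 5.
Wheel-and-axle MA = R/r = 16/2 = 8.
Lever MA = effort arm / load arm = 3/0.6 = 5.
Combined ideal MA = 5 × 8 × 5 = 200.
Actual MA = 200 × 0.64 = 128.
Effort = load / actual MA = 982 / 128 = 7.6719 lbf.

7.672 lbf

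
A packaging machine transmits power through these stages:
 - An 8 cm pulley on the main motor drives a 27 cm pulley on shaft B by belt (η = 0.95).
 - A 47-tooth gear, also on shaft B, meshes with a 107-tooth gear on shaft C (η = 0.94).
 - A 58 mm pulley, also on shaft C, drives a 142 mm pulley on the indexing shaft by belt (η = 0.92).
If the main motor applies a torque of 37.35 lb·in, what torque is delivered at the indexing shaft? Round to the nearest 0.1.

After the belt (27/8): 37.35 × 3.375 × 0.95 = 119.75 lb·in
After the gear mesh (107/47): 119.75 × 2.2766 × 0.94 = 256.27 lb·in
After the belt (142/58): 256.27 × 2.4483 × 0.92 = 577.23 lb·in

577.2 lb·in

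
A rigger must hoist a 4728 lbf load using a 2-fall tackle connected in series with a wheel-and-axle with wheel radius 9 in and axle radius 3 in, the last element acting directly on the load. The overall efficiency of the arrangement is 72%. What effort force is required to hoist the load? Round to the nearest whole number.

1094 lbf

Block-and-tackle MA = number of supporting rope parts = 2.
Wheel-and-axle MA = R/r = 9/3 = 3.
Combined ideal MA = 2 × 3 = 6.
Actual MA = 6 × 0.72 = 4.32.
Effort = load / actual MA = 4728 / 4.32 = 1094.4 lbf.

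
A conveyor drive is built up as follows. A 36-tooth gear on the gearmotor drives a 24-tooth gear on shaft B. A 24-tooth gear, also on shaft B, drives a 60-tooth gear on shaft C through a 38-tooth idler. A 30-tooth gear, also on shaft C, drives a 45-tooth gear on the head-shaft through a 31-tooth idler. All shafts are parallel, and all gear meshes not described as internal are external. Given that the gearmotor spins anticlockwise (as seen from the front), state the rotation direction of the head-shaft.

the gearmotor → shaft B: external mesh, 1 reversal → CW.
shaft B → shaft C: driver → idler → driven is 2 external meshes, 2 reversals → CW.
shaft C → the head-shaft: driver → idler → driven is 2 external meshes, 2 reversals → CW.
5 reversals in total — an odd number — so the head-shaft turns opposite to the gearmotor.

clockwise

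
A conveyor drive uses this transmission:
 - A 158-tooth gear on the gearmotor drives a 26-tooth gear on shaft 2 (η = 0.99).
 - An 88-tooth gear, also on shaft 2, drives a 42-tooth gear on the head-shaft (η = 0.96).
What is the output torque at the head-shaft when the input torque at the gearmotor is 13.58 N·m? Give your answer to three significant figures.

1.01 N·m

Gear mesh: ratio = 26/158 = 0.16456; torque at shaft 2 = 13.58 × 0.16456 × 0.99 = 2.2123 N·m.
Gear mesh: ratio = 42/88 = 0.47727; torque at the head-shaft = 2.2123 × 0.47727 × 0.96 = 1.0137 N·m.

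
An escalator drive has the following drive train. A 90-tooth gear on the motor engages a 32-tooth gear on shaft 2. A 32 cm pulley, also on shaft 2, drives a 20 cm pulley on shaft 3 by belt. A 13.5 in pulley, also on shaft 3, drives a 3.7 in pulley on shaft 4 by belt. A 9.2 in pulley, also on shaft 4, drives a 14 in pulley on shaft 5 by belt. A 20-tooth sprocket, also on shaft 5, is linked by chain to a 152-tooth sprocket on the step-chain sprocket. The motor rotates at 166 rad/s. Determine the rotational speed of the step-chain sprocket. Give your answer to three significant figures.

236 rad/s

gear mesh 32/90 = 0.35556 → 166/0.35556 = 466.88 rad/s
belt 20/32 = 0.625 → 466.88/0.625 = 747 rad/s
belt 3.7/13.5 = 0.27407 → 747/0.27407 = 2725.5 rad/s
belt 14/9.2 = 1.5217 → 2725.5/1.5217 = 1791.1 rad/s
chain 152/20 = 7.6 → 1791.1/7.6 = 235.67 rad/s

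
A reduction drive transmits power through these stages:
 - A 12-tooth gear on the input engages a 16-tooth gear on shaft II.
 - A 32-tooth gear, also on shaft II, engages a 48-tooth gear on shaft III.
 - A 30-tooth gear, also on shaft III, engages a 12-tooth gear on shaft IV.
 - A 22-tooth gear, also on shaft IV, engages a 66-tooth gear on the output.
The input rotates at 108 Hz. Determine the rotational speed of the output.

45 Hz

gear mesh 16/12 = 1.3333 → 108/1.3333 = 81 Hz
gear mesh 48/32 = 1.5 → 81/1.5 = 54 Hz
gear mesh 12/30 = 0.4 → 54/0.4 = 135 Hz
gear mesh 66/22 = 3 → 135/3 = 45 Hz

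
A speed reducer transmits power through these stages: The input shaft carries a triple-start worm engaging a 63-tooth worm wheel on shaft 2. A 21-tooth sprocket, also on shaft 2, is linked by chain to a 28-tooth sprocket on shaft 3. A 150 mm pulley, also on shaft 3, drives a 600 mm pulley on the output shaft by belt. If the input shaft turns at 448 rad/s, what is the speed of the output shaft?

Worm: ratio = 63/3 = 21, so shaft 2 turns at 448 / 21 = 21.333 rad/s.
Chain: ratio = 28/21 = 1.3333, so shaft 3 turns at 21.333 / 1.3333 = 16 rad/s.
Belt: ratio = 600/150 = 4, so the output shaft turns at 16 / 4 = 4 rad/s.

4 rad/s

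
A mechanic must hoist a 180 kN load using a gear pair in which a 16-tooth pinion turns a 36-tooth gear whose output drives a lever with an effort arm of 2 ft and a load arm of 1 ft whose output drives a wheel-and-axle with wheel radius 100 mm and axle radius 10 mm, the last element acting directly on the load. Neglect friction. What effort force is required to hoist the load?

Gear pair MA = 36/16 = 2.25.
Lever MA = effort arm / load arm = 2/1 = 2.
Wheel-and-axle MA = R/r = 100/10 = 10.
Combined ideal MA = 2.25 × 2 × 10 = 45.
Effort = load / MA = 180 / 45 = 4 kN.

4 kN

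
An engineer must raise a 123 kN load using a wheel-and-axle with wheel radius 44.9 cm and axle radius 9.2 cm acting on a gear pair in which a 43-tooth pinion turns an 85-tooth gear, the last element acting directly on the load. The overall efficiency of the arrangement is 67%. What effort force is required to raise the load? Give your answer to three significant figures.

19.0 kN

Wheel-and-axle MA = R/r = 44.9/9.2 = 4.8804.
Gear pair MA = 85/43 = 1.9767.
Combined ideal MA = 4.8804 × 1.9767 = 9.6474.
Actual MA = 9.6474 × 0.67 = 6.4637.
Effort = load / actual MA = 123 / 6.4637 = 19.029 kN.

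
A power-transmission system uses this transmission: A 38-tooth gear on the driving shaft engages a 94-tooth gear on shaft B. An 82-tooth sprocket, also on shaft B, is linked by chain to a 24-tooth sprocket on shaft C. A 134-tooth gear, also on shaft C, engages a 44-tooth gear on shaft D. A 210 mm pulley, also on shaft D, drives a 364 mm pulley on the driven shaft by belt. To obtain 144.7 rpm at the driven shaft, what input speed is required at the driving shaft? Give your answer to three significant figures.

59.6 rpm

Overall ratio R = 2.4737 × 0.29268 × 0.32836 × 1.7333 = 0.41207.
Required input speed = output speed × R = 144.7 × 0.41207 = 59.627 rpm.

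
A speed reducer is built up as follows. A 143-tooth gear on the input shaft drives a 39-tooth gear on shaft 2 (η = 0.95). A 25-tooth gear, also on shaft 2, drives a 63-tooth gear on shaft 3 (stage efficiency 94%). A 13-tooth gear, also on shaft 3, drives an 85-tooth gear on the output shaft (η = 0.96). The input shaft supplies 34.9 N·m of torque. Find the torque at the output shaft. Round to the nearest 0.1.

After the gear mesh (39/143): 34.9 × 0.27273 × 0.95 = 9.0423 N·m
After the gear mesh (63/25): 9.0423 × 2.52 × 0.94 = 21.419 N·m
After the gear mesh (85/13): 21.419 × 6.5385 × 0.96 = 134.45 N·m

134.4 N·m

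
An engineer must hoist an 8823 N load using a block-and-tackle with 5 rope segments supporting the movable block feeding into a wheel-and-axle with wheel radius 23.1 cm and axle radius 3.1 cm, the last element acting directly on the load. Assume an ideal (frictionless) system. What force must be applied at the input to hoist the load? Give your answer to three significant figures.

237 N

Block-and-tackle MA = number of supporting rope parts = 5.
Wheel-and-axle MA = R/r = 23.1/3.1 = 7.4516.
Combined ideal MA = 5 × 7.4516 = 37.258.
Effort = load / MA = 8823 / 37.258 = 236.81 N.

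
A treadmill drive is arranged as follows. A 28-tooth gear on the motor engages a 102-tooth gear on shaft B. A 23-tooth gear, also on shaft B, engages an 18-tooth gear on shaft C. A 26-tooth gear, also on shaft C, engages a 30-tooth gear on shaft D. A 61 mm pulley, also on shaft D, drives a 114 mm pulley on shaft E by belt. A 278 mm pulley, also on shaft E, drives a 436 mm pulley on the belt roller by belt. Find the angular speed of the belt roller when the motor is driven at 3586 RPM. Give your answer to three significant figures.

372 RPM

Gear mesh: ratio = 102/28 = 3.6429, so shaft B turns at 3586 / 3.6429 = 984.39 RPM.
Gear mesh: ratio = 18/23 = 0.78261, so shaft C turns at 984.39 / 0.78261 = 1257.8 RPM.
Gear mesh: ratio = 30/26 = 1.1538, so shaft D turns at 1257.8 / 1.1538 = 1090.1 RPM.
Belt: ratio = 114/61 = 1.8689, so shaft E turns at 1090.1 / 1.8689 = 583.31 RPM.
Belt: ratio = 436/278 = 1.5683, so the belt roller turns at 583.31 / 1.5683 = 371.93 RPM.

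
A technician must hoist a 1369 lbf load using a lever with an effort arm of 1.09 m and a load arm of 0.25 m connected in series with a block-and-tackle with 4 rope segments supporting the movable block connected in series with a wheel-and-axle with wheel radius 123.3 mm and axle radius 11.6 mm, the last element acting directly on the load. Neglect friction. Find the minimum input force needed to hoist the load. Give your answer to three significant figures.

Lever MA = effort arm / load arm = 1.09/0.25 = 4.36.
Block-and-tackle MA = number of supporting rope parts = 4.
Wheel-and-axle MA = R/r = 123.3/11.6 = 10.629.
Combined ideal MA = 4.36 × 4 × 10.629 = 185.38.
Effort = load / MA = 1369 / 185.38 = 7.385 lbf.

7.39 lbf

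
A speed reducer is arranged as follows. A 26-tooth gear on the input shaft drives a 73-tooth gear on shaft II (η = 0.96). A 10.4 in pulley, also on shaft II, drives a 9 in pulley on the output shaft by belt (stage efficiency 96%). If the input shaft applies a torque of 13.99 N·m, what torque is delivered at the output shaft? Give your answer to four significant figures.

31.33 N·m

gear mesh 73/26 = 2.8077 → τ = 13.99·2.8077·0.96 = 37.708 N·m
belt 9/10.4 = 0.86538 → τ = 37.708·0.86538·0.96 = 31.327 N·m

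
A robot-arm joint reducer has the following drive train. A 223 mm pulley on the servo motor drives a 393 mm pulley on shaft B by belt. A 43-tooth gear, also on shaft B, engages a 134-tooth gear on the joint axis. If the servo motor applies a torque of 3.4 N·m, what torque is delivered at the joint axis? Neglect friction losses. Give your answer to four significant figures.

Belt: ratio = 393/223 = 1.7623; torque at shaft B = 3.4 × 1.7623 = 5.9919 N·m.
Gear mesh: ratio = 134/43 = 3.1163; torque at the joint axis = 5.9919 × 3.1163 = 18.673 N·m.

18.67 N·m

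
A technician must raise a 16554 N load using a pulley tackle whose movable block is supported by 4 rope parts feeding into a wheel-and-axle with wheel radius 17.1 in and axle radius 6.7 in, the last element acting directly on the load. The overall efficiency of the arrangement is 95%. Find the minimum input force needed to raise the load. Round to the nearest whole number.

1707 N

Block-and-tackle MA = number of supporting rope parts = 4.
Wheel-and-axle MA = R/r = 17.1/6.7 = 2.5522.
Combined ideal MA = 4 × 2.5522 = 10.209.
Actual MA = 10.209 × 0.95 = 9.6985.
Effort = load / actual MA = 16554 / 9.6985 = 1706.9 N.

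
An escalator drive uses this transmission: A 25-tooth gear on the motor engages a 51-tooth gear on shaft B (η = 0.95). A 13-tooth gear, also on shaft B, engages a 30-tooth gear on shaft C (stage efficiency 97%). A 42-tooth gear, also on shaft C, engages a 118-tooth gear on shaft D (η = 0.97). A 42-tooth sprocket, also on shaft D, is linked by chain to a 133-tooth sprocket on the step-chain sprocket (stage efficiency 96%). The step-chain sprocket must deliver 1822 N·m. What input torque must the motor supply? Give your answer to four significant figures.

Overall ratio R = 2.04 × 2.3077 × 2.8095 × 3.1667 = 41.884; overall efficiency η = 0.95 × 0.97 × 0.97 × 0.96 = 0.8581.
Input torque = output torque / (R × η) = 1822 / (41.884 × 0.8581) = 50.695 N·m.

50.70 N·m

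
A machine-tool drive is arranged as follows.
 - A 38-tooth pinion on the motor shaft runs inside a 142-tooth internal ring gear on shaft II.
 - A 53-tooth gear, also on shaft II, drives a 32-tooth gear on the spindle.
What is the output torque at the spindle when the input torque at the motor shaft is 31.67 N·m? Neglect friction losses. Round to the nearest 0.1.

71.5 N·m

After the internal gear (142/38): 31.67 × 3.7368 = 118.35 N·m
After the gear mesh (32/53): 118.35 × 0.60377 = 71.454 N·m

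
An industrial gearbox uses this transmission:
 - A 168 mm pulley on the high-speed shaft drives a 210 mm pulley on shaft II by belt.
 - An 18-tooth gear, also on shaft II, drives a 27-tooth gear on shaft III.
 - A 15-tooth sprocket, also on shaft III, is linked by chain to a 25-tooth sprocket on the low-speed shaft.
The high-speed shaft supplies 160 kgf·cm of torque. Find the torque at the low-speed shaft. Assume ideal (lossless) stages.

500 kgf·cm

Belt: ratio = 210/168 = 1.25; torque at shaft II = 160 × 1.25 = 200 kgf·cm.
Gear mesh: ratio = 27/18 = 1.5; torque at shaft III = 200 × 1.5 = 300 kgf·cm.
Chain: ratio = 25/15 = 1.6667; torque at the low-speed shaft = 300 × 1.6667 = 500 kgf·cm.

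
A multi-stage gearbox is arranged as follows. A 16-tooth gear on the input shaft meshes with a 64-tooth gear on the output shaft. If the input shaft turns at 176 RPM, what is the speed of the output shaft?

44 RPM

gear mesh 64/16 = 4 → 176/4 = 44 RPM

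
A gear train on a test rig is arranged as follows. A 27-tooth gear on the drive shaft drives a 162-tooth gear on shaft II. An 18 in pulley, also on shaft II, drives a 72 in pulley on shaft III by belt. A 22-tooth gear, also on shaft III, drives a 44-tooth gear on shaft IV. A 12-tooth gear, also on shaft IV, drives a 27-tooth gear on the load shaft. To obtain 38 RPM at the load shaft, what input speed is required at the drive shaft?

Overall ratio R = 6 × 4 × 2 × 2.25 = 108.
Required input speed = output speed × R = 38 × 108 = 4104 RPM.

4104 RPM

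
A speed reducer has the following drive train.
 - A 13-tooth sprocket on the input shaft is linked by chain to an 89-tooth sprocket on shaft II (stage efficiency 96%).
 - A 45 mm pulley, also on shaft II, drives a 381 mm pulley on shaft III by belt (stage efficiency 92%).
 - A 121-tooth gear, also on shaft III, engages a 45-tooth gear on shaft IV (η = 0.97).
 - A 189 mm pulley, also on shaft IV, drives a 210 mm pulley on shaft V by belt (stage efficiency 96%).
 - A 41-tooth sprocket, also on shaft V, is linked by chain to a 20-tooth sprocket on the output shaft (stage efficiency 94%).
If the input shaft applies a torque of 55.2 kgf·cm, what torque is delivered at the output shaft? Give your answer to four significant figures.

498.6 kgf·cm

After the chain (89/13): 55.2 × 6.8462 × 0.96 = 362.79 kgf·cm
After the belt (381/45): 362.79 × 8.4667 × 0.92 = 2825.9 kgf·cm
After the gear mesh (45/121): 2825.9 × 0.3719 × 0.97 = 1019.4 kgf·cm
After the belt (210/189): 1019.4 × 1.1111 × 0.96 = 1087.4 kgf·cm
After the chain (20/41): 1087.4 × 0.4878 × 0.94 = 498.61 kgf·cm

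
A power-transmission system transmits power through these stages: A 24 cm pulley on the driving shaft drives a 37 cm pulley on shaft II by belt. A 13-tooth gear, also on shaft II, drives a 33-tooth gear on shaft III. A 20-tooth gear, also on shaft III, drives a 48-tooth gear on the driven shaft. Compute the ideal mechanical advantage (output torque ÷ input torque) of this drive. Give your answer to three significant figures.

9.39

Each stage contributes driven/driver: belt 37/24 = 1.5417, gear mesh 33/13 = 2.5385, gear mesh 48/20 = 2.4.
Overall: 1.5417 × 2.5385 × 2.4 = 9.3923.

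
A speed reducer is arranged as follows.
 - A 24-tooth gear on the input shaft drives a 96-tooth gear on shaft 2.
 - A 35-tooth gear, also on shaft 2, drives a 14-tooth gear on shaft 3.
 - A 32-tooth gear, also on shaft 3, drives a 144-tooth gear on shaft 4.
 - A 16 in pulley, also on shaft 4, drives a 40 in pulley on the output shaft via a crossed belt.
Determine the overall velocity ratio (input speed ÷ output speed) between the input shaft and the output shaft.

Each stage contributes driven/driver: gear mesh 96/24 = 4, gear mesh 14/35 = 0.4, gear mesh 144/32 = 4.5, belt 40/16 = 2.5.
Overall: 4 × 0.4 × 4.5 × 2.5 = 18.

18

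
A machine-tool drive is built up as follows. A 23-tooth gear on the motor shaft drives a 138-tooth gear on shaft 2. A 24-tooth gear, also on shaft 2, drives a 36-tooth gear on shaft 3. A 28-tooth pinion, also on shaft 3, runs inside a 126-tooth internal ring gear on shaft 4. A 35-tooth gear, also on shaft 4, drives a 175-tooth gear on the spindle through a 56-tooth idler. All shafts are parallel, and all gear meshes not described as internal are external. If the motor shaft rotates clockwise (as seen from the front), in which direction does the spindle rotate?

the motor shaft → shaft 2: external mesh, 1 reversal → CCW.
shaft 2 → shaft 3: external mesh, 1 reversal → CW.
shaft 3 → shaft 4: internal mesh, same direction → CW.
shaft 4 → the spindle: driver → idler → driven is 2 external meshes, 2 reversals → CW.
4 reversals in total — an even number — so the spindle turns the same way as the motor shaft.

clockwise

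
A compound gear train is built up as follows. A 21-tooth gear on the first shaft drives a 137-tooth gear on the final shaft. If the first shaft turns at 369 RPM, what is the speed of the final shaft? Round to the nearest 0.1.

gear mesh 137/21 = 6.5238 → 369/6.5238 = 56.562 RPM

56.6 RPM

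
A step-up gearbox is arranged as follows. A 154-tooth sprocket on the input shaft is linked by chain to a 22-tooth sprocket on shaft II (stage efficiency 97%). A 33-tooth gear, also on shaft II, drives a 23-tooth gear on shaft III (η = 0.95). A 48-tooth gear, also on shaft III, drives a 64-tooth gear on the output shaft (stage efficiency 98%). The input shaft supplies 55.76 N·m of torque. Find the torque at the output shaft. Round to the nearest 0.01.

6.68 N·m

chain 22/154 = 0.14286 → τ = 55.76·0.14286·0.97 = 7.7267 N·m
gear mesh 23/33 = 0.69697 → τ = 7.7267·0.69697·0.95 = 5.116 N·m
gear mesh 64/48 = 1.3333 → τ = 5.116·1.3333·0.98 = 6.685 N·m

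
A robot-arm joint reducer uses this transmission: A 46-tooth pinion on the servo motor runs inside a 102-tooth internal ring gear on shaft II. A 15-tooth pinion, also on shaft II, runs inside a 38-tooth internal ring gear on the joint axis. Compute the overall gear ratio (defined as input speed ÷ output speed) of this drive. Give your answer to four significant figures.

Each stage contributes driven/driver: internal gear 102/46 = 2.2174, internal gear 38/15 = 2.5333.
Overall: 2.2174 × 2.5333 = 5.6174.

5.617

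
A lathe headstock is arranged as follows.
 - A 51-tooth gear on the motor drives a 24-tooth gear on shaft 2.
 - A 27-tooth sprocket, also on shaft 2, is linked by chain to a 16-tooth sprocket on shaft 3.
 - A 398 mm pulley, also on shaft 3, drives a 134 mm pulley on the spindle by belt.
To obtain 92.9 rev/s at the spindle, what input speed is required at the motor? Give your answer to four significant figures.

Overall ratio R = 0.47059 × 0.59259 × 0.33668 = 0.09389.
Required input speed = output speed × R = 92.9 × 0.09389 = 8.7224 rev/s.

8.722 rev/s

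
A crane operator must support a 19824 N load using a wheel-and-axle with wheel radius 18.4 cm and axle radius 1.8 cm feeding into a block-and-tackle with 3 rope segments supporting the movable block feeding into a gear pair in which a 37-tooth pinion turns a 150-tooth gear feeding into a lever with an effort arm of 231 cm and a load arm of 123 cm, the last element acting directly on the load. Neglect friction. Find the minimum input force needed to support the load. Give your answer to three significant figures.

Wheel-and-axle MA = R/r = 18.4/1.8 = 10.222.
Block-and-tackle MA = number of supporting rope parts = 3.
Gear pair MA = 150/37 = 4.0541.
Lever MA = effort arm / load arm = 231/123 = 1.878.
Combined ideal MA = 10.222 × 3 × 4.0541 × 1.878 = 233.49.
Effort = load / MA = 19824 / 233.49 = 84.904 N.

84.9 N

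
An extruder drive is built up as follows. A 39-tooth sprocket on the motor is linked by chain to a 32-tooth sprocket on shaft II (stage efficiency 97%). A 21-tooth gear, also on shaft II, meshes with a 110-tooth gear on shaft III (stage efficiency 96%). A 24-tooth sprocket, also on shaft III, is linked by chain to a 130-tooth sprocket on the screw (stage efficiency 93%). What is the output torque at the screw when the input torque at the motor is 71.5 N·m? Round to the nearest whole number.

After the chain (32/39): 71.5 × 0.82051 × 0.97 = 56.907 N·m
After the gear mesh (110/21): 56.907 × 5.2381 × 0.96 = 286.16 N·m
After the chain (130/24): 286.16 × 5.4167 × 0.93 = 1441.5 N·m

1442 N·m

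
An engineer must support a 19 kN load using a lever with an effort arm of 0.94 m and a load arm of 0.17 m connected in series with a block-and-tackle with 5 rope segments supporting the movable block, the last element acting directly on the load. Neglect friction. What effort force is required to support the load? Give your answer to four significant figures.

Lever MA = effort arm / load arm = 0.94/0.17 = 5.5294.
Block-and-tackle MA = number of supporting rope parts = 5.
Combined ideal MA = 5.5294 × 5 = 27.647.
Effort = load / MA = 19 / 27.647 = 0.68723 kN.

0.6872 kN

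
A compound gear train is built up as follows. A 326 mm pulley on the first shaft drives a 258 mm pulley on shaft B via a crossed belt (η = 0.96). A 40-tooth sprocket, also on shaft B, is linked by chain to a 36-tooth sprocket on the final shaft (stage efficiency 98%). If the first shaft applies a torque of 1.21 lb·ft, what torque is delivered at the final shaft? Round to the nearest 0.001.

0.811 lb·ft

After the belt (258/326): 1.21 × 0.79141 × 0.96 = 0.9193 lb·ft
After the chain (36/40): 0.9193 × 0.9 × 0.98 = 0.81083 lb·ft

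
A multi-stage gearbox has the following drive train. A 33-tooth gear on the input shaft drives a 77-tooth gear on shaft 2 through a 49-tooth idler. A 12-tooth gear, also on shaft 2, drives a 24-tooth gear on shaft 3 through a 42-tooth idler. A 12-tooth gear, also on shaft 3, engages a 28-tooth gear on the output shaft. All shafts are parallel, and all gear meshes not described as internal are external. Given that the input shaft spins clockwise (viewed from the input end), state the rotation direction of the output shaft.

the input shaft → shaft 2: driver → idler → driven is 2 external meshes, 2 reversals → CW.
shaft 2 → shaft 3: driver → idler → driven is 2 external meshes, 2 reversals → CW.
shaft 3 → the output shaft: external mesh, 1 reversal → CCW.
5 reversals in total — an odd number — so the output shaft turns opposite to the input shaft.

counterclockwise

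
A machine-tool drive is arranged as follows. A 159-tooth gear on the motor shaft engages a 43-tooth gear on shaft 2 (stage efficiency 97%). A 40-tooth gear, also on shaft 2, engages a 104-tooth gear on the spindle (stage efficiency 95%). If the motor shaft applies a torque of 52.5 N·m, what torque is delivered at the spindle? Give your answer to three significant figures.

Gear mesh: ratio = 43/159 = 0.27044; torque at shaft 2 = 52.5 × 0.27044 × 0.97 = 13.772 N·m.
Gear mesh: ratio = 104/40 = 2.6; torque at the spindle = 13.772 × 2.6 × 0.95 = 34.017 N·m.

34.0 N·m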